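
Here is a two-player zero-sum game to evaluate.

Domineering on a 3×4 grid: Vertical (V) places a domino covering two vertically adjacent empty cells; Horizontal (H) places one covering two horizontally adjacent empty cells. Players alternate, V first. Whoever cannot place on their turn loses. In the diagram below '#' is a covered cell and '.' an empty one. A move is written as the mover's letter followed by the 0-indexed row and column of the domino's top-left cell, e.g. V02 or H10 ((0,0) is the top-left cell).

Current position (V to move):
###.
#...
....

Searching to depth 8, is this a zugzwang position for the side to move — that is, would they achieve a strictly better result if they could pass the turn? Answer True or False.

zugzwang(###./#.../...., V) = False

p1 V@[###./#.../....]: V03[####/#..#/....]-1 V11[###./##../.#..]-1 V12[###./#.#./..#.]+1* V13[###./#..#/...#]-1
p2 H@[###./#.#./..#.]: H20[###./#.#./###.]-1*
p3 V@[###./#.#./###.]: V03[####/#.##/###.]+1* V13[###./#.##/####]+1
p4 H@[####/#.##/###.] terminal -1; root [###./#.../....] d8
suppose V passes — search the same position with H to move:
pass> p1 H@[###./#.../....]: H11[###./###./....]+1* H12[###./#.##/....]+1 H20[###./#.../##..]-1 H21[###./#.../.##.]+1 H22[###./#.../..##]+1
pass> p2 V@[###./###./....]: V03[####/####/....]-1* V13[###./####/...#]-1
pass> p3 H@[####/####/....]: H20[####/####/##..]+1* H21[####/####/.##.]+1 H22[####/####/..##]+1
pass> p4 V@[####/####/##..] terminal -1; root [###./#.../....] d8
for V: play +1, pass -1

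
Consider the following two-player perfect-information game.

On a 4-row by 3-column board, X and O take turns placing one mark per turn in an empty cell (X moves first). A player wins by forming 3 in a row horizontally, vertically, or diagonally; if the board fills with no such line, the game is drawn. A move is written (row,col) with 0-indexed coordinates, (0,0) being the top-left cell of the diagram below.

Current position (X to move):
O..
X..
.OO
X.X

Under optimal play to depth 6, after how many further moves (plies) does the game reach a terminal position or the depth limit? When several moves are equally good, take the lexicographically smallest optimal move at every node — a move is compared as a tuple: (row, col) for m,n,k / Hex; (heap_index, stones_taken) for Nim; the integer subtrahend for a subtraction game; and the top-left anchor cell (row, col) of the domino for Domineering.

PV length from [O../X../.OO/X.X]: 1 ply

p1 X@[O../X../.OO/X.X]: (0,1)[OX./X../.OO/X.X]-1 (0,2)[O.X/X../.OO/X.X]-1 (1,1)[O../XX./.OO/X.X]-1 (1,2)[O../X.X/.OO/X.X]-1 (2,0)[O../X../XOO/X.X]+1* (3,1)[O../X../.OO/XXX]+1
p2 O@[O../X../XOO/X.X] terminal -1; root [O../X../.OO/X.X] d6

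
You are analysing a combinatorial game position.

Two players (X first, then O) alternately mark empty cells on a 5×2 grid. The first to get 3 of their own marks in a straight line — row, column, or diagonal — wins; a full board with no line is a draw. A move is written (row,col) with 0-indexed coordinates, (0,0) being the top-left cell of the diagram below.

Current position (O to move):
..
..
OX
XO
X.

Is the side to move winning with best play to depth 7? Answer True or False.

p1 O@[../../OX/XO/X.]: (0,0)[O./../OX/XO/X.]+0* (0,1)[.O/../OX/XO/X.]+0 (1,0)[../O./OX/XO/X.]+0 (1,1)[../.O/OX/XO/X.]+0 (4,1)[../../OX/XO/XO]+0
p2 X@[O./../OX/XO/X.]: (0,1)[OX/../OX/XO/X.]-1 (1,0)[O./X./OX/XO/X.]+0* (1,1)[O./.X/OX/XO/X.]-1 (4,1)[O./../OX/XO/XX]-1
p3 O@[O./X./OX/XO/X.]: (0,1)[OO/X./OX/XO/X.]+0* (1,1)[O./XO/OX/XO/X.]+0 (4,1)[O./X./OX/XO/XO]+0
p4 X@[OO/X./OX/XO/X.]: (1,1)[OO/XX/OX/XO/X.]+0* (4,1)[OO/X./OX/XO/XX]+0
p5 O@[OO/XX/OX/XO/X.]: (4,1)[OO/XX/OX/XO/XO]+0*
p6 X@[OO/XX/OX/XO/XO] terminal +0; root [../../OX/XO/X.] d7

O winning at [../../OX/XO/X.]: False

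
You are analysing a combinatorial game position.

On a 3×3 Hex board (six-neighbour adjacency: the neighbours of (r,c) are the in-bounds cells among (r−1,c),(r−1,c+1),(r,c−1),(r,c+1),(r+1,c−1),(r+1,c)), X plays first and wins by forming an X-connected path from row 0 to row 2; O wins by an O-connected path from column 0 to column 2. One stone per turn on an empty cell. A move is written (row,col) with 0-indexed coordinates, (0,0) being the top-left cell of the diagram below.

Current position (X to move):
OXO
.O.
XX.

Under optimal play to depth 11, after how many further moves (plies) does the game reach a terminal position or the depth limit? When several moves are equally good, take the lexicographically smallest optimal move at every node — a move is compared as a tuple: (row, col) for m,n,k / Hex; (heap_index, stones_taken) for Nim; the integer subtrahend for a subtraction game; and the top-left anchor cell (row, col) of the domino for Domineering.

PV length from [OXO/.O./XX.]: 1 ply

p1 X@[OXO/.O./XX.]: (1,0)[OXO/XO./XX.]+1* (1,2)[OXO/.OX/XX.]-1 (2,2)[OXO/.O./XXX]-1
p2 O@[OXO/XO./XX.] terminal -1; root [OXO/.O./XX.] d11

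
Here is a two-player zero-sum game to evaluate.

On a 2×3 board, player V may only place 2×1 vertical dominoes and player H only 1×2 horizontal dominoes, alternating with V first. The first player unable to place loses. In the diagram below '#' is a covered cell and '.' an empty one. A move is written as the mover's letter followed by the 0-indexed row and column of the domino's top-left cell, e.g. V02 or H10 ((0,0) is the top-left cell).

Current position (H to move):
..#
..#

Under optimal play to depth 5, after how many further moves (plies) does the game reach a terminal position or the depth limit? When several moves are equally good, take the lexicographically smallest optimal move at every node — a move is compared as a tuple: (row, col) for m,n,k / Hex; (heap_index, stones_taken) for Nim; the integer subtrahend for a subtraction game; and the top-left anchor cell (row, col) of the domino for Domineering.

p1 H@[..#/..#]: H00[###/..#]+1* H10[..#/###]+1
p2 V@[###/..#] terminal -1; root [..#/..#] d5

PV length from [..#/..#]: 1 ply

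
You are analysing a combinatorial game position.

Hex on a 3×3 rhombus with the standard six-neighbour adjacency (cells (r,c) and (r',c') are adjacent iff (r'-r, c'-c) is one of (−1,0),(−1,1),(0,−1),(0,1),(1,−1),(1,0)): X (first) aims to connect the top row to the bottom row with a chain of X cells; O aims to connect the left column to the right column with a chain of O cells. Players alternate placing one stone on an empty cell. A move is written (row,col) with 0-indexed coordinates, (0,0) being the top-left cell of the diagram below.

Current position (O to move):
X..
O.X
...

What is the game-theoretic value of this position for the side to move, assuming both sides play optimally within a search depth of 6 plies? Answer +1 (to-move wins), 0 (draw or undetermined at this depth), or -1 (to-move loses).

value(X../O.X/..., O) = +1

ply 1, O at X../O.X/... | (0,1)=-1→XO./O.X/...; (0,2)=+1→X.O/O.X/...*; (1,1)=-1→X../OOX/...; (2,0)=-1→X../O.X/O..; (2,1)=-1→X../O.X/.O.; (2,2)=-1→X../O.X/..O
ply 2, X at X.O/O.X/... | (0,1)=-1→XXO/O.X/...*; (1,1)=-1→X.O/OXX/...; (2,0)=-1→X.O/O.X/X..; (2,1)=-1→X.O/O.X/.X.; (2,2)=-1→X.O/O.X/..X
ply 3, O at XXO/O.X/... | (1,1)=+1→XXO/OOX/...*; (2,0)=-1→XXO/O.X/O..; (2,1)=-1→XXO/O.X/.O.; (2,2)=-1→XXO/O.X/..O
ply 4: XXO/OOX/... is terminal -1 (X); from X../O.X/... depth 6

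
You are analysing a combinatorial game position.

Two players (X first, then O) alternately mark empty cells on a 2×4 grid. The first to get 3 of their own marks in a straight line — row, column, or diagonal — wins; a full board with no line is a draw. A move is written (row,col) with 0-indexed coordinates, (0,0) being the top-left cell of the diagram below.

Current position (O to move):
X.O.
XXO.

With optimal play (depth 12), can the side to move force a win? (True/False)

ply 1, O at X.O./XXO. | (0,1)=+0→XOO./XXO.*; (0,3)=+0→X.OO/XXO.; (1,3)=+0→X.O./XXOO
ply 2, X at XOO./XXO. | (0,3)=+0→XOOX/XXO.*; (1,3)=-1→XOO./XXOX
ply 3, O at XOOX/XXO. | (1,3)=+0→XOOX/XXOO*
ply 4: XOOX/XXOO is terminal +0 (X); from X.O./XXO. depth 12

O winning at [X.O./XXO.]: False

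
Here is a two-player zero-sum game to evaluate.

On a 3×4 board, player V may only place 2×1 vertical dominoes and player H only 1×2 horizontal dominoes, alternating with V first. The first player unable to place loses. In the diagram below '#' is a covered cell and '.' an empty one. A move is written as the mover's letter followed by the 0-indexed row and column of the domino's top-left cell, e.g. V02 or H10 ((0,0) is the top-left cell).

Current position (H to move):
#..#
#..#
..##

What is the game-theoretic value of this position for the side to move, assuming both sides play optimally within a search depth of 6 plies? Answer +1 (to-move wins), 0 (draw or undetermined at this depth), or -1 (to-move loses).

p1 H@[#..#/#..#/..##]: H01[####/#..#/..##]-1 H11[#..#/####/..##]+1* H20[#..#/#..#/####]-1
p2 V@[#..#/####/..##] terminal -1; root [#..#/#..#/..##] d6

value(#..#/#..#/..##, H) = +1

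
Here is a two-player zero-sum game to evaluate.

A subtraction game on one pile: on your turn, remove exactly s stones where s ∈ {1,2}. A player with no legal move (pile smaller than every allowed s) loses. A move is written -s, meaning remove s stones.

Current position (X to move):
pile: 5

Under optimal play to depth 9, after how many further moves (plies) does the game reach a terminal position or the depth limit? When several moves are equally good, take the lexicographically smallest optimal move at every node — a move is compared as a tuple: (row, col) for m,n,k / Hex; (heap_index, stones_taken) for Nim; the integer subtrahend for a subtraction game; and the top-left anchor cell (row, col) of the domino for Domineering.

p1 X@[5]: -1[4]-1 -2[3]+1*
p2 O@[3]: -1[2]-1* -2[1]-1
p3 X@[2]: -1[1]-1 -2[0]+1*
p4 O@[0] terminal -1; root [5] d9

PV length from [5]: 3 plies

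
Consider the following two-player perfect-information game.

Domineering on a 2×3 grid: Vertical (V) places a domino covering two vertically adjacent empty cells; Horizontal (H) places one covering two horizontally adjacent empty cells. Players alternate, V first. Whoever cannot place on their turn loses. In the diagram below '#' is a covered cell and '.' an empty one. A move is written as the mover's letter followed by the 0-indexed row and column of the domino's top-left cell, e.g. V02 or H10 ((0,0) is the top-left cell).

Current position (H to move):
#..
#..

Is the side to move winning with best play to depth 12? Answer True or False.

[#../#..] H move#1: H01:+1/###/#..*, H11:+1/#../###
[###/#..] end (terminal -1, V#2); searched #../#.. to 12

H winning at [#../#..]: True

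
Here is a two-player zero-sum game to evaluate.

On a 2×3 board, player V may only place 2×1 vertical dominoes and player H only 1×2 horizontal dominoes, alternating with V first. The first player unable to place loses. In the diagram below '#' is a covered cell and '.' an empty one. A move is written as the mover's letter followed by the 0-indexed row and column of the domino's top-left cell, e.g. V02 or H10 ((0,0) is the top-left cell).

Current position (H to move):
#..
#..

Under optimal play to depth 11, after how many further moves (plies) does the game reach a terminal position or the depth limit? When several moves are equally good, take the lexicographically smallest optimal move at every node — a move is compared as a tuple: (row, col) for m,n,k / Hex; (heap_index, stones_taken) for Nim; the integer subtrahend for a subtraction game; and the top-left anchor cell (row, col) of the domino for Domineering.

p1 H@[#../#..]: H01[###/#..]+1* H11[#../###]+1
p2 V@[###/#..] terminal -1; root [#../#..] d11

PV length from [#../#..]: 1 ply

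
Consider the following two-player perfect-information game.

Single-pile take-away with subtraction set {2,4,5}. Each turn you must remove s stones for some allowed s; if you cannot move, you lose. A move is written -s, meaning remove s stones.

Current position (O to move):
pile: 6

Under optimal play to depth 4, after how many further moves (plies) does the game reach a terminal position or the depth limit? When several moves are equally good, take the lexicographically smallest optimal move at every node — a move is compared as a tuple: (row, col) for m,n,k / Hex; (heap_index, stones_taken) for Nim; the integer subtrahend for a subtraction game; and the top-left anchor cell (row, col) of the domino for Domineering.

PV length from [6]: 1 ply

ply 1, O at 6 | -2=-1→4; -4=-1→2; -5=+1→1*
ply 2: 1 is terminal -1 (X); from 6 depth 4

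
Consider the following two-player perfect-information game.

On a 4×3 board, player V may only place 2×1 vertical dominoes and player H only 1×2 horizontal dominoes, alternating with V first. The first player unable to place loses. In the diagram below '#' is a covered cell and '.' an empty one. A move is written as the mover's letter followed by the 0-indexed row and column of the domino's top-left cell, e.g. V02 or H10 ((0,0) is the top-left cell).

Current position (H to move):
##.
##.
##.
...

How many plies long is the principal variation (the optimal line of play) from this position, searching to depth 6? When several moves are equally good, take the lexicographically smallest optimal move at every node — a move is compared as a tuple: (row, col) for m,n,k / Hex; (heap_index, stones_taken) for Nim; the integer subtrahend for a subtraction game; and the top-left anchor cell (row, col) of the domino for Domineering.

PV length from [##./##./##./...]: 2 plies

[##./##./##./...] H move#1: H30:-1/##./##./##./##.*, H31:-1/##./##./##./.##
[##./##./##./##.] V move#2: V02:+1/###/###/##./##.*, V12:+1/##./###/###/##., V22:+1/##./##./###/###
[###/###/##./##.] end (terminal -1, H#3); searched ##./##./##./... to 6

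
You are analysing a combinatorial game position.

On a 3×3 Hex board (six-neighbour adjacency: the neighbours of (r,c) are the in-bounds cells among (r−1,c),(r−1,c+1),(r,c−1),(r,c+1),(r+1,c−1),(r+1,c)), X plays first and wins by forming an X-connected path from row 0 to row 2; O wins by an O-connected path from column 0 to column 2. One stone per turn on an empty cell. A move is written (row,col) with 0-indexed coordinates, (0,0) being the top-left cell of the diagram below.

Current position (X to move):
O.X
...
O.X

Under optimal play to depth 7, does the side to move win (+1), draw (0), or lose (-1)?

value(O.X/.../O.X, X) = +1

[O.X/.../O.X] X move#1: (0,1):-1/OXX/.../O.X, (1,0):-1/O.X/X../O.X, (1,1):+1/O.X/.X./O.X*, (1,2):+1/O.X/..X/O.X, (2,1):+1/O.X/.../OXX
[O.X/.X./O.X] O move#2: (0,1):-1/OOX/.X./O.X*, (1,0):-1/O.X/OX./O.X, (1,2):-1/O.X/.XO/O.X, (2,1):-1/O.X/.X./OOX
[OOX/.X./O.X] X move#3: (1,0):+1/OOX/XX./O.X*, (1,2):+1/OOX/.XX/O.X, (2,1):+1/OOX/.X./OXX
[OOX/XX./O.X] O move#4: (1,2):-1/OOX/XXO/O.X*, (2,1):-1/OOX/XX./OOX
[OOX/XXO/O.X] X move#5: (2,1):+1/OOX/XXO/OXX*
[OOX/XXO/OXX] end (terminal -1, O#6); searched O.X/.../O.X to 7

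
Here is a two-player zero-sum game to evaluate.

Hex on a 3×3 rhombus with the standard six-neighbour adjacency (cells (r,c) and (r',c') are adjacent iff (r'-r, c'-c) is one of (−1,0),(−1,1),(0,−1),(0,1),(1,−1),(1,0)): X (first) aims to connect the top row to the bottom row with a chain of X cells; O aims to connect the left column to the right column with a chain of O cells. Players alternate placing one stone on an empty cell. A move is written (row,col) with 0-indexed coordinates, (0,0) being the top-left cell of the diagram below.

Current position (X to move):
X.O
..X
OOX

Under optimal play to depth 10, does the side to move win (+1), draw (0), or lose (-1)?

[X.O/..X/OOX] X move#1: (0,1):-1/XXO/..X/OOX, (1,0):-1/X.O/X.X/OOX, (1,1):+1/X.O/.XX/OOX*
[X.O/.XX/OOX] O move#2: (0,1):-1/XOO/.XX/OOX*, (1,0):-1/X.O/OXX/OOX
[XOO/.XX/OOX] X move#3: (1,0):+1/XOO/XXX/OOX*
[XOO/XXX/OOX] end (terminal -1, O#4); searched X.O/..X/OOX to 10

value(X.O/..X/OOX, X) = +1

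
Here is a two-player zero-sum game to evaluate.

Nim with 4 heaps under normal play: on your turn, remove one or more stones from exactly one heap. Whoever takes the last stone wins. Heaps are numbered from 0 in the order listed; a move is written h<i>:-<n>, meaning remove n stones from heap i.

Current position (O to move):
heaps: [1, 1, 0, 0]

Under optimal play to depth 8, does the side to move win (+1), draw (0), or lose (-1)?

value((1,1,0,0), O) = -1

[(1,1,0,0)] O move#1: h0:-1:-1/(0,1,0,0)*, h1:-1:-1/(1,0,0,0)
[(0,1,0,0)] X move#2: h1:-1:+1/(0,0,0,0)*
[(0,0,0,0)] end (terminal -1, O#3); searched (1,1,0,0) to 8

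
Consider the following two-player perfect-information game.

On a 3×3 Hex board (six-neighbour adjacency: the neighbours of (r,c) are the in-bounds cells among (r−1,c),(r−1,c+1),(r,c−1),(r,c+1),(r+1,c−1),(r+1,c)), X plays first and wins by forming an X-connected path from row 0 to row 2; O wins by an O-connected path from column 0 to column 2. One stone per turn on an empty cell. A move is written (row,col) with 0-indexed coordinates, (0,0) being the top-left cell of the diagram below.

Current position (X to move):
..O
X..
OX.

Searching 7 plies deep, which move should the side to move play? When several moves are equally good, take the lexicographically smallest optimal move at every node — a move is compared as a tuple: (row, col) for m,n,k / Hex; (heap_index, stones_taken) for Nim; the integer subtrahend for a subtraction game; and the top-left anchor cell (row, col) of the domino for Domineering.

X's best at [..O/X../OX.]: (1,1)

[..O/X../OX.] X move#1: (0,0):-1/X.O/X../OX., (0,1):-1/.XO/X../OX., (1,1):+1/..O/XX./OX.*, (1,2):-1/..O/X.X/OX., (2,2):-1/..O/X../OXX
[..O/XX./OX.] O move#2: (0,0):-1/O.O/XX./OX.*, (0,1):-1/.OO/XX./OX., (1,2):-1/..O/XXO/OX., (2,2):-1/..O/XX./OXO
[O.O/XX./OX.] X move#3: (0,1):+1/OXO/XX./OX.*, (1,2):-1/O.O/XXX/OX., (2,2):-1/O.O/XX./OXX
[OXO/XX./OX.] end (terminal -1, O#4); searched ..O/X../OX. to 7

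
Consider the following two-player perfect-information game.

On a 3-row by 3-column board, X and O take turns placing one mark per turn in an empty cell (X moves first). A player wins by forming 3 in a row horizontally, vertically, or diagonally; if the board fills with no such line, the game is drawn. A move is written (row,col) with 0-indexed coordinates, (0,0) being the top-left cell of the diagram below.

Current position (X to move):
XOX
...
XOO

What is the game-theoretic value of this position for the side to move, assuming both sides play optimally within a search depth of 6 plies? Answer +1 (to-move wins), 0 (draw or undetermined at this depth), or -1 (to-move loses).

value(XOX/.../XOO, X) = +1

p1 X@[XOX/.../XOO]: (1,0)[XOX/X../XOO]+1* (1,1)[XOX/.X./XOO]+1 (1,2)[XOX/..X/XOO]-1
p2 O@[XOX/X../XOO] terminal -1; root [XOX/.../XOO] d6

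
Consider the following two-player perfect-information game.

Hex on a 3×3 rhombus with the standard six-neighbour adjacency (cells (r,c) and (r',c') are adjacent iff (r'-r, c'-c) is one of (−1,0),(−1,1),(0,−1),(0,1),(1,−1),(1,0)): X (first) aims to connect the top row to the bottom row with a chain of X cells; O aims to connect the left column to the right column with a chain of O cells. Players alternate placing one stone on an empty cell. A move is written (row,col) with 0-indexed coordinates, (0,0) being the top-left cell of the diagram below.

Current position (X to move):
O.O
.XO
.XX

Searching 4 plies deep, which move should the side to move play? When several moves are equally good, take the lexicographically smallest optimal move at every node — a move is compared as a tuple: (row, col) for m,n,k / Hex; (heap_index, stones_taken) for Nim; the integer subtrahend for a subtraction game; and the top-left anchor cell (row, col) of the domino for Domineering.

p1 X@[O.O/.XO/.XX]: (0,1)[OXO/.XO/.XX]+1* (1,0)[O.O/XXO/.XX]-1 (2,0)[O.O/.XO/XXX]-1
p2 O@[OXO/.XO/.XX] terminal -1; root [O.O/.XO/.XX] d4

X's best at [O.O/.XO/.XX]: (0,1)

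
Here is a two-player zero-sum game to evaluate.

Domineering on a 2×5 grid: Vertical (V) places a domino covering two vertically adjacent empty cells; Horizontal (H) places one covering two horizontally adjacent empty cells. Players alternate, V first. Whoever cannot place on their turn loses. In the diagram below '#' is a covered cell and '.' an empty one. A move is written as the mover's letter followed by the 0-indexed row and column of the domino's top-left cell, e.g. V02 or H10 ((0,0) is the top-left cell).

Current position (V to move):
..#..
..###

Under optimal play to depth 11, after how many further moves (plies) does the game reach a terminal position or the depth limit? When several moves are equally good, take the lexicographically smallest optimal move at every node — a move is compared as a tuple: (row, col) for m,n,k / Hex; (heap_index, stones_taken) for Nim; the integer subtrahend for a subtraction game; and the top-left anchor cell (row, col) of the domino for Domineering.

ply 1, V at ..#../..### | V00=+1→#.#../#.###*; V01=+1→.##../.####
ply 2, H at #.#../#.### | H03=-1→#.###/#.###*
ply 3, V at #.###/#.### | V01=+1→#####/#####*
ply 4: #####/##### is terminal -1 (H); from ..#../..### depth 11

PV length from [..#../..###]: 3 plies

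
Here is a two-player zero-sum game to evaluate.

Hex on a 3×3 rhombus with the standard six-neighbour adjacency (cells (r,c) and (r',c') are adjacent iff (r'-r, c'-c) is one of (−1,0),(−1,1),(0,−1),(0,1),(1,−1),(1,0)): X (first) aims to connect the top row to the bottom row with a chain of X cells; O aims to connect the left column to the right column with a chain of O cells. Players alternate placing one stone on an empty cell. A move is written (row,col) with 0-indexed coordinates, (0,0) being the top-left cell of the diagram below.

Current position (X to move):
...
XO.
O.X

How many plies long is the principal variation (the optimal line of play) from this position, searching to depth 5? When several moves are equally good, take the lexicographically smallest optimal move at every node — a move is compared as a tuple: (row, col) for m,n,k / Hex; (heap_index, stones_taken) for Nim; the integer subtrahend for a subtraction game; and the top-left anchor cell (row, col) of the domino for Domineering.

PV length from [.../XO./O.X]: 4 plies

p1 X@[.../XO./O.X]: (0,0)[X../XO./O.X]-1* (0,1)[.X./XO./O.X]-1 (0,2)[..X/XO./O.X]-1 (1,2)[.../XOX/O.X]-1 (2,1)[.../XO./OXX]-1
p2 O@[X../XO./O.X]: (0,1)[XO./XO./O.X]+1* (0,2)[X.O/XO./O.X]+1 (1,2)[X../XOO/O.X]+1 (2,1)[X../XO./OOX]+1
p3 X@[XO./XO./O.X]: (0,2)[XOX/XO./O.X]-1* (1,2)[XO./XOX/O.X]-1 (2,1)[XO./XO./OXX]-1
p4 O@[XOX/XO./O.X]: (1,2)[XOX/XOO/O.X]+1* (2,1)[XOX/XO./OOX]-1
p5 X@[XOX/XOO/O.X] terminal -1; root [.../XO./O.X] d5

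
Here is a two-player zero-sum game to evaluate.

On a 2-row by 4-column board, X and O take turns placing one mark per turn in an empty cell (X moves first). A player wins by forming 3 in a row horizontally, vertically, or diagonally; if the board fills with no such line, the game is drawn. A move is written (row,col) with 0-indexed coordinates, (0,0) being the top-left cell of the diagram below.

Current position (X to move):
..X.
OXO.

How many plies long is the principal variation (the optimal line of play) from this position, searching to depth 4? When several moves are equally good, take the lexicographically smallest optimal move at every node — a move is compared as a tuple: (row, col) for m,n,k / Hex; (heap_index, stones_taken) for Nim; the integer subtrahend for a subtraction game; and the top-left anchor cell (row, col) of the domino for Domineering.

PV length from [..X./OXO.]: 3 plies

ply 1, X at ..X./OXO. | (0,0)=+0→X.X./OXO.; (0,1)=+1→.XX./OXO.*; (0,3)=+0→..XX/OXO.; (1,3)=+0→..X./OXOX
ply 2, O at .XX./OXO. | (0,0)=-1→OXX./OXO.*; (0,3)=-1→.XXO/OXO.; (1,3)=-1→.XX./OXOO
ply 3, X at OXX./OXO. | (0,3)=+1→OXXX/OXO.*; (1,3)=+0→OXX./OXOX
ply 4: OXXX/OXO. is terminal -1 (O); from ..X./OXO. depth 4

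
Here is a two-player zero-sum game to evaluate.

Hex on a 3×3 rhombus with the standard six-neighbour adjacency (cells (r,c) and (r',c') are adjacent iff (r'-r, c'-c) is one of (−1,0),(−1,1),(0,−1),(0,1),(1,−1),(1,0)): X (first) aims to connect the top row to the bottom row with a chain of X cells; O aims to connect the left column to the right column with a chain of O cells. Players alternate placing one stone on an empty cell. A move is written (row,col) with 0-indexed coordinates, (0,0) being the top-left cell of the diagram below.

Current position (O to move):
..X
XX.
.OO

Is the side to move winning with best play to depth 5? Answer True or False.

[..X/XX./.OO] O move#1: (0,0):-1/O.X/XX./.OO, (0,1):-1/.OX/XX./.OO, (1,2):-1/..X/XXO/.OO, (2,0):+1/..X/XX./OOO*
[..X/XX./OOO] end (terminal -1, X#2); searched ..X/XX./.OO to 5

O winning at [..X/XX./.OO]: True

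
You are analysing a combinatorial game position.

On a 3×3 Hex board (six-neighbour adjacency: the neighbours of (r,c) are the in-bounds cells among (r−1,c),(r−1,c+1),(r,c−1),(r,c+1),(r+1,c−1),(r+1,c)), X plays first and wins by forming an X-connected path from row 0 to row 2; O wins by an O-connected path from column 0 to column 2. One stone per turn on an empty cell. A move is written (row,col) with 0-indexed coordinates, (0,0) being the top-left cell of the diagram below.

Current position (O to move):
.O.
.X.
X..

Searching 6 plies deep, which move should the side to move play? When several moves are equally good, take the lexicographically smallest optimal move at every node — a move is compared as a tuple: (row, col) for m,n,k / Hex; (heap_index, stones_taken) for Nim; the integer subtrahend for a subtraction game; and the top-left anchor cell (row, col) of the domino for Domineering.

O's best at [.O./.X./X..]: (0,2)

ply 1, O at .O./.X./X.. | (0,0)=-1→OO./.X./X..; (0,2)=+1→.OO/.X./X..*; (1,0)=-1→.O./OX./X..; (1,2)=-1→.O./.XO/X..; (2,1)=-1→.O./.X./XO.; (2,2)=-1→.O./.X./X.O
ply 2, X at .OO/.X./X.. | (0,0)=-1→XOO/.X./X..*; (1,0)=-1→.OO/XX./X..; (1,2)=-1→.OO/.XX/X..; (2,1)=-1→.OO/.X./XX.; (2,2)=-1→.OO/.X./X.X
ply 3, O at XOO/.X./X.. | (1,0)=+1→XOO/OX./X..*; (1,2)=-1→XOO/.XO/X..; (2,1)=-1→XOO/.X./XO.; (2,2)=-1→XOO/.X./X.O
ply 4: XOO/OX./X.. is terminal -1 (X); from .O./.X./X.. depth 6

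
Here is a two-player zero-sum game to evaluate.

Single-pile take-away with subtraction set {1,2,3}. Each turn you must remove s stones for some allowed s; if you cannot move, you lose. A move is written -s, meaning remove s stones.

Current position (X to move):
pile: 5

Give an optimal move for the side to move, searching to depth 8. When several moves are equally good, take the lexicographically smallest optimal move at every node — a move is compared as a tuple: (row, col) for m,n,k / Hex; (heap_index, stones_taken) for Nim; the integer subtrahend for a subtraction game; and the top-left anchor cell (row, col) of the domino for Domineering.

X's best at [5]: -1

ply 1, X at 5 | -1=+1→4*; -2=-1→3; -3=-1→2
ply 2, O at 4 | -1=-1→3*; -2=-1→2; -3=-1→1
ply 3, X at 3 | -1=-1→2; -2=-1→1; -3=+1→0*
ply 4: 0 is terminal -1 (O); from 5 depth 8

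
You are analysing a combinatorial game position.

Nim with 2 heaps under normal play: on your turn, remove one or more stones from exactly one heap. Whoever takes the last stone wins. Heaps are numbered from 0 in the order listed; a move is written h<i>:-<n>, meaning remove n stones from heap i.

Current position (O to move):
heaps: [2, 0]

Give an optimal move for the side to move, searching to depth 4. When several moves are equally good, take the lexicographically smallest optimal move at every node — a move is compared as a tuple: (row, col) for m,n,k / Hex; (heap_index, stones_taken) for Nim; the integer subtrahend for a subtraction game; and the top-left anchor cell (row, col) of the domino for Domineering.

ply 1, O at (2,0) | h0:-1=-1→(1,0); h0:-2=+1→(0,0)*
ply 2: (0,0) is terminal -1 (X); from (2,0) depth 4

O's best at [(2,0)]: h0:-2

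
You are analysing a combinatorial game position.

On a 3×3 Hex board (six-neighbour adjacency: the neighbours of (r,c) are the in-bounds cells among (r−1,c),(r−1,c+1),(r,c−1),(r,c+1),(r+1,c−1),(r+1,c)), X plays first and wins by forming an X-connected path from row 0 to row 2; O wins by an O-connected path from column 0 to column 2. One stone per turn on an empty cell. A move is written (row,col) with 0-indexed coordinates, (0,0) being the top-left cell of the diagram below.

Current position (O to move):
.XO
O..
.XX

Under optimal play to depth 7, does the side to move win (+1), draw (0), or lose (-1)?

value(.XO/O../.XX, O) = +1

[.XO/O../.XX] O move#1: (0,0):-1/OXO/O../.XX, (1,1):+1/.XO/OO./.XX*, (1,2):-1/.XO/O.O/.XX, (2,0):-1/.XO/O../OXX
[.XO/OO./.XX] end (terminal -1, X#2); searched .XO/O../.XX to 7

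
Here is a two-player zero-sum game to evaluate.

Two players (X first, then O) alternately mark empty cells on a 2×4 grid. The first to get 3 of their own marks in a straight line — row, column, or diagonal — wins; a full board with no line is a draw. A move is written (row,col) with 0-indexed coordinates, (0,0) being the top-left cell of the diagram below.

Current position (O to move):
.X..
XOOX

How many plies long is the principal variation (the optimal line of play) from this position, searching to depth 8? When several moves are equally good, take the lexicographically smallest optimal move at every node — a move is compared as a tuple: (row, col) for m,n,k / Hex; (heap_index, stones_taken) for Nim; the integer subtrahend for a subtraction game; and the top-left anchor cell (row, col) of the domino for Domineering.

ply 1, O at .X../XOOX | (0,0)=+0→OX../XOOX*; (0,2)=+0→.XO./XOOX; (0,3)=+0→.X.O/XOOX
ply 2, X at OX../XOOX | (0,2)=+0→OXX./XOOX*; (0,3)=+0→OX.X/XOOX
ply 3, O at OXX./XOOX | (0,3)=+0→OXXO/XOOX*
ply 4: OXXO/XOOX is terminal +0 (X); from .X../XOOX depth 8

PV length from [.X../XOOX]: 3 plies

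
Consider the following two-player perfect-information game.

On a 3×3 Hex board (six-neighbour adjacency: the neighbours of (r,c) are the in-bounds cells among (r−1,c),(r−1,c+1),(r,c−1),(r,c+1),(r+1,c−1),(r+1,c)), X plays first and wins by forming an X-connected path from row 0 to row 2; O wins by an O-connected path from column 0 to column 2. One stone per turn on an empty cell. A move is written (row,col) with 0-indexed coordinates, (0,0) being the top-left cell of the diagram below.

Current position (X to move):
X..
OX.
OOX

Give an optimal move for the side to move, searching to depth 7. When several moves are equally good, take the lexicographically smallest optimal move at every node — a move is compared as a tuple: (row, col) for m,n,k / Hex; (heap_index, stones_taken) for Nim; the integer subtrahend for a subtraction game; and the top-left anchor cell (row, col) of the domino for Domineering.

ply 1, X at X../OX./OOX | (0,1)=-1→XX./OX./OOX; (0,2)=-1→X.X/OX./OOX; (1,2)=+1→X../OXX/OOX*
ply 2, O at X../OXX/OOX | (0,1)=-1→XO./OXX/OOX*; (0,2)=-1→X.O/OXX/OOX
ply 3, X at XO./OXX/OOX | (0,2)=+1→XOX/OXX/OOX*
ply 4: XOX/OXX/OOX is terminal -1 (O); from X../OX./OOX depth 7

X's best at [X../OX./OOX]: (1,2)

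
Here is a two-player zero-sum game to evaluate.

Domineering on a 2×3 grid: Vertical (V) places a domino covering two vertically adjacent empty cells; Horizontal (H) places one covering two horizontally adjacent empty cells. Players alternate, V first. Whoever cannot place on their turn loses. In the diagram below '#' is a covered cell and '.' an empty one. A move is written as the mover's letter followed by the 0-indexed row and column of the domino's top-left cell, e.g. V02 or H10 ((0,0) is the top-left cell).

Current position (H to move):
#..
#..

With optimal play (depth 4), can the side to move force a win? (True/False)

ply 1, H at #../#.. | H01=+1→###/#..*; H11=+1→#../###
ply 2: ###/#.. is terminal -1 (V); from #../#.. depth 4

H winning at [#../#..]: True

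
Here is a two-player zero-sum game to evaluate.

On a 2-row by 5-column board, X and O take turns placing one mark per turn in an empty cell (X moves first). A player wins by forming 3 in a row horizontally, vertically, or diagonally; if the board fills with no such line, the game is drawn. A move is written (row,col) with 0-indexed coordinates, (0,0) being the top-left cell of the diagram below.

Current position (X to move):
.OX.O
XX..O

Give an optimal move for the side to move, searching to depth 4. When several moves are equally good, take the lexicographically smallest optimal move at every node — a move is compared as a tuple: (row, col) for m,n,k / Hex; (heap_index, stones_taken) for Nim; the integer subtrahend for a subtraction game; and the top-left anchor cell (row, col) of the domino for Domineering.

p1 X@[.OX.O/XX..O]: (0,0)[XOX.O/XX..O]+0 (0,3)[.OXXO/XX..O]+0 (1,2)[.OX.O/XXX.O]+1* (1,3)[.OX.O/XX.XO]+0
p2 O@[.OX.O/XXX.O] terminal -1; root [.OX.O/XX..O] d4

X's best at [.OX.O/XX..O]: (1,2)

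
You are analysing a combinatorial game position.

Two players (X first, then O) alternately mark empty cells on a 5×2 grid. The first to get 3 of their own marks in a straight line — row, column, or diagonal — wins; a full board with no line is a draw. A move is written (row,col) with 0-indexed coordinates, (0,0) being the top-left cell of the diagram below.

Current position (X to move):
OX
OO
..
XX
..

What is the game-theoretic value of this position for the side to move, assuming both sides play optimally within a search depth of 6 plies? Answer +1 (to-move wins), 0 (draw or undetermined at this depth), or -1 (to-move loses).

ply 1, X at OX/OO/../XX/.. | (2,0)=+0→OX/OO/X./XX/..*; (2,1)=-1→OX/OO/.X/XX/..; (4,0)=-1→OX/OO/../XX/X.; (4,1)=-1→OX/OO/../XX/.X
ply 2, O at OX/OO/X./XX/.. | (2,1)=-1→OX/OO/XO/XX/..; (4,0)=+0→OX/OO/X./XX/O.*; (4,1)=-1→OX/OO/X./XX/.O
ply 3, X at OX/OO/X./XX/O. | (2,1)=+0→OX/OO/XX/XX/O.*; (4,1)=+0→OX/OO/X./XX/OX
ply 4, O at OX/OO/XX/XX/O. | (4,1)=+0→OX/OO/XX/XX/OO*
ply 5: OX/OO/XX/XX/OO is terminal +0 (X); from OX/OO/../XX/.. depth 6

value(OX/OO/../XX/.., X) = 0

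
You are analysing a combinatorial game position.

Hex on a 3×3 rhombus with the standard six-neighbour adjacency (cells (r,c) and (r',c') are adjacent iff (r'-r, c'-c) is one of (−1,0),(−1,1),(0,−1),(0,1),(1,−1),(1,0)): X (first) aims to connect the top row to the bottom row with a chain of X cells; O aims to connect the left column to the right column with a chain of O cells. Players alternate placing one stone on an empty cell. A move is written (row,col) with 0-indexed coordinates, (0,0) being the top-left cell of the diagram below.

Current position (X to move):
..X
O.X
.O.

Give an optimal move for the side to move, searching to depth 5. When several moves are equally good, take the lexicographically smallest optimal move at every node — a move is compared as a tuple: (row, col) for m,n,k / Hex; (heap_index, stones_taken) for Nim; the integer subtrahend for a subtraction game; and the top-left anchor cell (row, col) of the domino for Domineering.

X's best at [..X/O.X/.O.]: (1,1)

ply 1, X at ..X/O.X/.O. | (0,0)=-1→X.X/O.X/.O.; (0,1)=-1→.XX/O.X/.O.; (1,1)=+1→..X/OXX/.O.*; (2,0)=+1→..X/O.X/XO.; (2,2)=+1→..X/O.X/.OX
ply 2, O at ..X/OXX/.O. | (0,0)=-1→O.X/OXX/.O.*; (0,1)=-1→.OX/OXX/.O.; (2,0)=-1→..X/OXX/OO.; (2,2)=-1→..X/OXX/.OO
ply 3, X at O.X/OXX/.O. | (0,1)=+1→OXX/OXX/.O.*; (2,0)=+1→O.X/OXX/XO.; (2,2)=+1→O.X/OXX/.OX
ply 4, O at OXX/OXX/.O. | (2,0)=-1→OXX/OXX/OO.*; (2,2)=-1→OXX/OXX/.OO
ply 5, X at OXX/OXX/OO. | (2,2)=+1→OXX/OXX/OOX*
ply 6: OXX/OXX/OOX is terminal -1 (O); from ..X/O.X/.O. depth 5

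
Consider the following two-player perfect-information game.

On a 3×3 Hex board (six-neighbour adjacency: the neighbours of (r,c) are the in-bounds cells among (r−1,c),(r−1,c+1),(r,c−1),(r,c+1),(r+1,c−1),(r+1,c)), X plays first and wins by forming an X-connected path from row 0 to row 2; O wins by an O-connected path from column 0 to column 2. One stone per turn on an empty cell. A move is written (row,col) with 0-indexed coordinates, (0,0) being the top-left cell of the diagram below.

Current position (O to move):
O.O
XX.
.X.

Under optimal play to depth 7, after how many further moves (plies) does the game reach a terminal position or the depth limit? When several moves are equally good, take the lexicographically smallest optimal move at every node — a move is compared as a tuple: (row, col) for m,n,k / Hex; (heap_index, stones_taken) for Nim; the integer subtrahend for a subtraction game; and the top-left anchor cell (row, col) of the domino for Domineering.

ply 1, O at O.O/XX./.X. | (0,1)=+1→OOO/XX./.X.*; (1,2)=-1→O.O/XXO/.X.; (2,0)=-1→O.O/XX./OX.; (2,2)=-1→O.O/XX./.XO
ply 2: OOO/XX./.X. is terminal -1 (X); from O.O/XX./.X. depth 7

PV length from [O.O/XX./.X.]: 1 ply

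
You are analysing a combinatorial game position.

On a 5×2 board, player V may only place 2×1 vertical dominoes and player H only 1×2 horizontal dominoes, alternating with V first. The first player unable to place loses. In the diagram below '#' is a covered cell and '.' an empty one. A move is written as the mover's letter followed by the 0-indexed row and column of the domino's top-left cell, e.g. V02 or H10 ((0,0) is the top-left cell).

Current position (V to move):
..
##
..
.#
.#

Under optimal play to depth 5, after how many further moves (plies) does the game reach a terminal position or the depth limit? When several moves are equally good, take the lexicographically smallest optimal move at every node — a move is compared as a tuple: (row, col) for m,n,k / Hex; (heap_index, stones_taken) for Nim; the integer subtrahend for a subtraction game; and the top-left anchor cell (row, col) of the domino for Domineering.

p1 V@[../##/../.#/.#]: V20[../##/#./##/.#]-1* V30[../##/../##/##]-1
p2 H@[../##/#./##/.#]: H00[##/##/#./##/.#]+1*
p3 V@[##/##/#./##/.#] terminal -1; root [../##/../.#/.#] d5

PV length from [../##/../.#/.#]: 2 plies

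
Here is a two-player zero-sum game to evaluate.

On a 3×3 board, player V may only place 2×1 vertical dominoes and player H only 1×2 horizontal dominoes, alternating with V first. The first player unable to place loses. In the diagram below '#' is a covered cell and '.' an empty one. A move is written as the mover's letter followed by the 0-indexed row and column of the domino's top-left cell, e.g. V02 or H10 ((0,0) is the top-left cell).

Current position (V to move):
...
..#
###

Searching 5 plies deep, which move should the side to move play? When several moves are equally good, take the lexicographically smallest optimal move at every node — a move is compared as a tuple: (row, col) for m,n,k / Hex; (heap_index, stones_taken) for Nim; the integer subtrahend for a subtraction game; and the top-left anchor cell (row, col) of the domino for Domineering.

V's best at [.../..#/###]: V01

[.../..#/###] V move#1: V00:-1/#../#.#/###, V01:+1/.#./.##/###*
[.#./.##/###] end (terminal -1, H#2); searched .../..#/### to 5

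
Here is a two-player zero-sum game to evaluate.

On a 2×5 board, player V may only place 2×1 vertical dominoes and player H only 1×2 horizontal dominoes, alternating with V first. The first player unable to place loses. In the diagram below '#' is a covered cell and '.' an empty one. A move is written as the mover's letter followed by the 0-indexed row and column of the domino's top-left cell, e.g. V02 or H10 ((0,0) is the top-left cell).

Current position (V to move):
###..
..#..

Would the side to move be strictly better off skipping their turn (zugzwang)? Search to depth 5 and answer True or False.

ply 1, V at ###../..#.. | V03=+1→####./..##.*; V04=+1→###.#/..#.#
ply 2, H at ####./..##. | H10=-1→####./####.*
ply 3, V at ####./####. | V04=+1→#####/#####*
ply 4: #####/##### is terminal -1 (H); from ###../..#.. depth 5
if V skipped the turn, H would face:
~ ply 1, H at ###../..#.. | H03=+1→#####/..#..*; H10=-1→###../###..; H13=+1→###../..###
~ ply 2: #####/..#.. is terminal -1 (V); from ###../..#.. depth 5
compare (V): move=+1 vs pass=-1

zugzwang(###../..#.., V) = False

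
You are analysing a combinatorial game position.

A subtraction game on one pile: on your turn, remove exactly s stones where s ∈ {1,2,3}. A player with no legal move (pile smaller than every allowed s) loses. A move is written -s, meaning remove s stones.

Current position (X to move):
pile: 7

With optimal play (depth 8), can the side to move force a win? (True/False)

ply 1, X at 7 | -1=-1→6; -2=-1→5; -3=+1→4*
ply 2, O at 4 | -1=-1→3*; -2=-1→2; -3=-1→1
ply 3, X at 3 | -1=-1→2; -2=-1→1; -3=+1→0*
ply 4: 0 is terminal -1 (O); from 7 depth 8

X winning at [7]: True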